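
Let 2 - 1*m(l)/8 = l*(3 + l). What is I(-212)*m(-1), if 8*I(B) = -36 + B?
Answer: -992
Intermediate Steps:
I(B) = -9/2 + B/8 (I(B) = (-36 + B)/8 = -9/2 + B/8)
m(l) = 16 - 8*l*(3 + l)
I(-212)*m(-1) = (-9/2 + (⅛)*(-212))*(16 - 24*(-1) - 8*(-1)²) = (-9/2 - 53/2)*(16 + 24 - 8*1) = -31*(16 + 24 - 8) = -31*32 = -992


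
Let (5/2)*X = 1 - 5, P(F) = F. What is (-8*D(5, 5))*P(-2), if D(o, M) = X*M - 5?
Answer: -208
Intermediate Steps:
X = -8/5 (X = 2*(1 - 5)/5 = (2/5)*(-4) = -8/5 ≈ -1.6000)
D(o, M) = -5 - 8*M/5 (D(o, M) = -8*M/5 - 5 = -5 - 8*M/5)
(-8*D(5, 5))*P(-2) = -8*(-5 - 8/5*5)*(-2) = -8*(-5 - 8)*(-2) = -8*(-13)*(-2) = 104*(-2) = -208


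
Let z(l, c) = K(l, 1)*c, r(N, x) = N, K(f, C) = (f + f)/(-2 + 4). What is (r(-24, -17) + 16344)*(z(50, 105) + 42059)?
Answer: 772082880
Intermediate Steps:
K(f, C) = f (K(f, C) = (2*f)/2 = (2*f)*(½) = f)
z(l, c) = c*l (z(l, c) = l*c = c*l)
(r(-24, -17) + 16344)*(z(50, 105) + 42059) = (-24 + 16344)*(105*50 + 42059) = 16320*(5250 + 42059) = 16320*47309 = 772082880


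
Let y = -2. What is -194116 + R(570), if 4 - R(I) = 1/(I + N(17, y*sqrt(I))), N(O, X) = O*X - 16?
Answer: -34164099947/176002 + 17*sqrt(570)/176002 ≈ -1.9411e+5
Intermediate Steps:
N(O, X) = -16 + O*X
R(I) = 4 - 1/(-16 + I - 34*sqrt(I)) (R(I) = 4 - 1/(I + (-16 + 17*(-2*sqrt(I)))) = 4 - 1/(I + (-16 - 34*sqrt(I))) = 4 - 1/(-16 + I - 34*sqrt(I)))
-194116 + R(570) = -194116 + (-65 - 136*sqrt(570) + 4*570)/(-16 + 570 - 34*sqrt(570)) = -194116 + (-65 - 136*sqrt(570) + 2280)/(554 - 34*sqrt(570)) = -194116 + (2215 - 136*sqrt(570))/(554 - 34*sqrt(570))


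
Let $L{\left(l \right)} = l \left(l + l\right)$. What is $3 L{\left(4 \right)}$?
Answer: $96$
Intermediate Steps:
$L{\left(l \right)} = 2 l^{2}$ ($L{\left(l \right)} = l 2 l = 2 l^{2}$)
$3 L{\left(4 \right)} = 3 \cdot 2 \cdot 4^{2} = 3 \cdot 2 \cdot 16 = 3 \cdot 32 = 96$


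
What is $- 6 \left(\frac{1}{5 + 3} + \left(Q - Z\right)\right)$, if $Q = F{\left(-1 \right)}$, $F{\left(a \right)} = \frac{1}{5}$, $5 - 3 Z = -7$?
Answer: $\frac{441}{20} \approx 22.05$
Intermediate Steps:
$Z = 4$ ($Z = \frac{5}{3} - - \frac{7}{3} = \frac{5}{3} + \frac{7}{3} = 4$)
$F{\left(a \right)} = \frac{1}{5}$
$Q = \frac{1}{5} \approx 0.2$
$- 6 \left(\frac{1}{5 + 3} + \left(Q - Z\right)\right) = - 6 \left(\frac{1}{5 + 3} + \left(\frac{1}{5} - 4\right)\right) = - 6 \left(\frac{1}{8} + \left(\frac{1}{5} - 4\right)\right) = - 6 \left(\frac{1}{8} - \frac{19}{5}\right) = \left(-6\right) \left(- \frac{147}{40}\right) = \frac{441}{20}$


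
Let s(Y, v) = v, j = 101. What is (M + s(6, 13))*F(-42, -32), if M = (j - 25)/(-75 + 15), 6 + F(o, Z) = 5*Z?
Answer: -29216/15 ≈ -1947.7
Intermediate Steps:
F(o, Z) = -6 + 5*Z
M = -19/15 (M = (101 - 25)/(-75 + 15) = 76/(-60) = 76*(-1/60) = -19/15 ≈ -1.2667)
(M + s(6, 13))*F(-42, -32) = (-19/15 + 13)*(-6 + 5*(-32)) = 176*(-6 - 160)/15 = (176/15)*(-166) = -29216/15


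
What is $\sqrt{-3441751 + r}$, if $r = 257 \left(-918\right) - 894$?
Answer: $i \sqrt{3678571} \approx 1918.0 i$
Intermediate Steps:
$r = -236820$ ($r = -235926 - 894 = -236820$)
$\sqrt{-3441751 + r} = \sqrt{-3441751 - 236820} = \sqrt{-3678571} = i \sqrt{3678571}$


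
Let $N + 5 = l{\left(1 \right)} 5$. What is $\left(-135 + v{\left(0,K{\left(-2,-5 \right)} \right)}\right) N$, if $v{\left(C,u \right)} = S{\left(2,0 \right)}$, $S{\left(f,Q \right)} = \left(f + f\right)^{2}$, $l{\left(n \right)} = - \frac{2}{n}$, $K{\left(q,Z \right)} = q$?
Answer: $1785$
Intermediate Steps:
$S{\left(f,Q \right)} = 4 f^{2}$ ($S{\left(f,Q \right)} = \left(2 f\right)^{2} = 4 f^{2}$)
$v{\left(C,u \right)} = 16$ ($v{\left(C,u \right)} = 4 \cdot 2^{2} = 4 \cdot 4 = 16$)
$N = -15$ ($N = -5 + - \frac{2}{1} \cdot 5 = -5 + \left(-2\right) 1 \cdot 5 = -5 - 10 = -15$)
$\left(-135 + v{\left(0,K{\left(-2,-5 \right)} \right)}\right) N = \left(-135 + 16\right) \left(-15\right) = \left(-119\right) \left(-15\right) = 1785$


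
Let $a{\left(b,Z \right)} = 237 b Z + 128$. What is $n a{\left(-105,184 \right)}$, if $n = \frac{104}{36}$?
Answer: $- \frac{119046512}{9} \approx -1.3227 \cdot 10^{7}$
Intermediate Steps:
$a{\left(b,Z \right)} = 128 + 237 Z b$ ($a{\left(b,Z \right)} = 237 Z b + 128 = 128 + 237 Z b$)
$n = \frac{26}{9}$ ($n = 104 \cdot \frac{1}{36} = \frac{26}{9} \approx 2.8889$)
$n a{\left(-105,184 \right)} = \frac{26 \left(128 + 237 \cdot 184 \left(-105\right)\right)}{9} = \frac{26 \left(128 - 4578840\right)}{9} = \frac{26}{9} \left(-4578712\right) = - \frac{119046512}{9}$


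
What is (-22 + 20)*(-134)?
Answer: 268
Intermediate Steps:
(-22 + 20)*(-134) = -2*(-134) = 268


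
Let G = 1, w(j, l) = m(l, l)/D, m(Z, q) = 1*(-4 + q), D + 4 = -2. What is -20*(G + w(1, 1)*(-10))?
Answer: 80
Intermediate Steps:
D = -6 (D = -4 - 2 = -6)
m(Z, q) = -4 + q
w(j, l) = ⅔ - l/6 (w(j, l) = (-4 + l)/(-6) = (-4 + l)*(-⅙) = ⅔ - l/6)
-20*(G + w(1, 1)*(-10)) = -20*(1 + (⅔ - ⅙*1)*(-10)) = -20*(1 + (⅔ - ⅙)*(-10)) = -20*(1 + (½)*(-10)) = -20*(1 - 5) = -20*(-4) = 80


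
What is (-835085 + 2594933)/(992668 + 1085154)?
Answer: 879924/1038911 ≈ 0.84697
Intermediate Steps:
(-835085 + 2594933)/(992668 + 1085154) = 1759848/2077822 = 1759848*(1/2077822) = 879924/1038911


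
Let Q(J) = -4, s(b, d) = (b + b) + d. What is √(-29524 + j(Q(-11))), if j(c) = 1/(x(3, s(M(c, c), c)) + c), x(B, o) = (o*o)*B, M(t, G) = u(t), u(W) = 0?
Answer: 17*I*√49445/22 ≈ 171.83*I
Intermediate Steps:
M(t, G) = 0
s(b, d) = d + 2*b (s(b, d) = 2*b + d = d + 2*b)
x(B, o) = B*o² (x(B, o) = o²*B = B*o²)
j(c) = 1/(c + 3*c²) (j(c) = 1/(3*(c + 2*0)² + c) = 1/(3*(c + 0)² + c) = 1/(3*c² + c) = 1/(c + 3*c²))
√(-29524 + j(Q(-11))) = √(-29524 + 1/((-4)*(1 + 3*(-4)))) = √(-29524 - 1/(4*(1 - 12))) = √(-29524 - ¼/(-11)) = √(-29524 - ¼*(-1/11)) = √(-29524 + 1/44) = √(-1299055/44) = 17*I*√49445/22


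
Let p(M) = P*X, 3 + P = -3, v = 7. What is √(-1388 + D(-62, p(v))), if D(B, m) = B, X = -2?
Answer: 5*I*√58 ≈ 38.079*I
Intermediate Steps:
P = -6 (P = -3 - 3 = -6)
p(M) = 12 (p(M) = -6*(-2) = 12)
√(-1388 + D(-62, p(v))) = √(-1388 - 62) = √(-1450) = 5*I*√58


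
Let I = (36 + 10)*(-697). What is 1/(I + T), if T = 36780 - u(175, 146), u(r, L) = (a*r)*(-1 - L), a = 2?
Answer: 1/56168 ≈ 1.7804e-5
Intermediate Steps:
u(r, L) = 2*r*(-1 - L) (u(r, L) = (2*r)*(-1 - L) = 2*r*(-1 - L))
T = 88230 (T = 36780 - (-2)*175*(1 + 146) = 36780 - (-2)*175*147 = 36780 - 1*(-51450) = 36780 + 51450 = 88230)
I = -32062 (I = 46*(-697) = -32062)
1/(I + T) = 1/(-32062 + 88230) = 1/56168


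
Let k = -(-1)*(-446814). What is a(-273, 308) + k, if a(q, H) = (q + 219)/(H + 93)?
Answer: -179172468/401 ≈ -4.4681e+5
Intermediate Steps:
a(q, H) = (219 + q)/(93 + H)
k = -446814 (k = -1*446814 = -446814)
a(-273, 308) + k = (219 - 273)/(93 + 308) - 446814 = -54/401 - 446814 = -179172468/401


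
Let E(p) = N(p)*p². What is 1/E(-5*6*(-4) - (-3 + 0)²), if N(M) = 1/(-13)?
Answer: -13/12321 ≈ -0.0010551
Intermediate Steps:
N(M) = -1/13
E(p) = -p²/13
1/E(-5*6*(-4) - (-3 + 0)²) = 1/(-(-5*6*(-4) - (-3 + 0)²)²/13) = 1/(-(-30*(-4) - 1*(-3)²)²/13) = 1/(-(120 - 1*9)²/13) = 1/(-(120 - 9)²/13) = 1/(-1/13*111²) = 1/(-1/13*12321) = 1/(-12321/13) = -13/12321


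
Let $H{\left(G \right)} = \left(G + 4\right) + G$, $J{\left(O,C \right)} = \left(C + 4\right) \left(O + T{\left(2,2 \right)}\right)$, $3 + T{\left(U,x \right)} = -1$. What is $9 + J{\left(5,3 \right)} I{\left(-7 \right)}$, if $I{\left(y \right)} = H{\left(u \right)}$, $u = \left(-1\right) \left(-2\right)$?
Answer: $65$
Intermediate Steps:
$u = 2$
$T{\left(U,x \right)} = -4$ ($T{\left(U,x \right)} = -3 - 1 = -4$)
$J{\left(O,C \right)} = \left(-4 + O\right) \left(4 + C\right)$ ($J{\left(O,C \right)} = \left(C + 4\right) \left(O - 4\right) = \left(4 + C\right) \left(-4 + O\right) = \left(-4 + O\right) \left(4 + C\right)$)
$H{\left(G \right)} = 4 + 2 G$ ($H{\left(G \right)} = \left(4 + G\right) + G = 4 + 2 G$)
$I{\left(y \right)} = 8$ ($I{\left(y \right)} = 4 + 2 \cdot 2 = 4 + 4 = 8$)
$9 + J{\left(5,3 \right)} I{\left(-7 \right)} = 9 + \left(-16 - 12 + 4 \cdot 5 + 3 \cdot 5\right) 8 = 9 + \left(-16 - 12 + 20 + 15\right) 8 = 9 + 7 \cdot 8 = 9 + 56 = 65$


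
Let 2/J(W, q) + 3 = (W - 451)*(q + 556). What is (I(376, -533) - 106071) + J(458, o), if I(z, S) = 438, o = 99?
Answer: -242005202/2291 ≈ -1.0563e+5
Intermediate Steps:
J(W, q) = 2/(-3 + (-451 + W)*(556 + q)) (J(W, q) = 2/(-3 + (W - 451)*(q + 556)) = 2/(-3 + (-451 + W)*(556 + q)))
(I(376, -533) - 106071) + J(458, o) = (438 - 106071) + 2/(-250759 - 451*99 + 556*458 + 458*99) = -105633 + 2/(-250759 - 44649 + 254648 + 45342) = -105633 + 2/4582 = -105633 + 2*(1/4582) = -105633 + 1/2291 = -242005202/2291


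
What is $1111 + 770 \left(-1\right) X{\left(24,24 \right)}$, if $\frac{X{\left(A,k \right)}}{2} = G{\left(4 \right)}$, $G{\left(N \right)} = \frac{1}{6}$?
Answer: $\frac{2563}{3} \approx 854.33$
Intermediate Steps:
$G{\left(N \right)} = \frac{1}{6}$
$X{\left(A,k \right)} = \frac{1}{3}$ ($X{\left(A,k \right)} = 2 \cdot \frac{1}{6} = \frac{1}{3}$)
$1111 + 770 \left(-1\right) X{\left(24,24 \right)} = 1111 + 770 \left(-1\right) \frac{1}{3} = 1111 - \frac{770}{3} = \frac{2563}{3}$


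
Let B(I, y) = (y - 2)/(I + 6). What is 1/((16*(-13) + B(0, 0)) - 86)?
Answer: -3/883 ≈ -0.0033975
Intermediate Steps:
B(I, y) = (-2 + y)/(6 + I)
1/((16*(-13) + B(0, 0)) - 86) = 1/((16*(-13) + (-2 + 0)/(6 + 0)) - 86) = 1/((-208 - 2/6) - 86) = 1/((-208 + (1/6)*(-2)) - 86) = 1/((-208 - 1/3) - 86) = 1/(-625/3 - 86) = 1/(-883/3) = -3/883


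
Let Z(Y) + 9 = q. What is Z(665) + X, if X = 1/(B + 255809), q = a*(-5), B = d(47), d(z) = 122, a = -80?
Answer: 100069022/255931 ≈ 391.00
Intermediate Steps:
B = 122
q = 400 (q = -80*(-5) = 400)
Z(Y) = 391 (Z(Y) = -9 + 400 = 391)
X = 1/255931 (X = 1/(122 + 255809) = 1/255931 ≈ 3.9073e-6)
Z(665) + X = 391 + 1/255931 = 100069022/255931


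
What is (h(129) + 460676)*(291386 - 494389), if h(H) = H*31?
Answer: -94330419025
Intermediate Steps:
h(H) = 31*H
(h(129) + 460676)*(291386 - 494389) = (31*129 + 460676)*(291386 - 494389) = (3999 + 460676)*(-203003) = 464675*(-203003) = -94330419025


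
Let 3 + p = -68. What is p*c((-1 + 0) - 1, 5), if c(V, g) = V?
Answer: 142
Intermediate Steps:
p = -71 (p = -3 - 68 = -71)
p*c((-1 + 0) - 1, 5) = -71*((-1 + 0) - 1) = -71*(-1 - 1) = -71*(-2) = 142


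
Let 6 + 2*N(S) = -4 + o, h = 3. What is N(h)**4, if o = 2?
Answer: 256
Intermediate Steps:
N(S) = -4 (N(S) = -3 + (-4 + 2)/2 = -3 + (1/2)*(-2) = -3 - 1 = -4)
N(h)**4 = (-4)**4 = 256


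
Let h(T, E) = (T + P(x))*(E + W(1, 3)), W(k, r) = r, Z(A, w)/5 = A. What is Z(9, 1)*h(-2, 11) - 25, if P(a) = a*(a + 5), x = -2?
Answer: -5065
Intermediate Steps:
Z(A, w) = 5*A
P(a) = a*(5 + a)
h(T, E) = (-6 + T)*(3 + E) (h(T, E) = (T - 2*(5 - 2))*(E + 3) = (T - 2*3)*(3 + E) = (T - 6)*(3 + E) = (-6 + T)*(3 + E))
Z(9, 1)*h(-2, 11) - 25 = (5*9)*(-18 - 6*11 + 3*(-2) + 11*(-2)) - 25 = 45*(-18 - 66 - 6 - 22) - 25 = 45*(-112) - 25 = -5040 - 25 = -5065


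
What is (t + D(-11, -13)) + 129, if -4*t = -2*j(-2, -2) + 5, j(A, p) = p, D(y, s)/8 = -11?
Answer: 155/4 ≈ 38.750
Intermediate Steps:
D(y, s) = -88 (D(y, s) = 8*(-11) = -88)
t = -9/4 (t = -(-2*(-2) + 5)/4 = -(4 + 5)/4 = -¼*9 = -9/4 ≈ -2.2500)
(t + D(-11, -13)) + 129 = (-9/4 - 88) + 129 = -361/4 + 129 = 155/4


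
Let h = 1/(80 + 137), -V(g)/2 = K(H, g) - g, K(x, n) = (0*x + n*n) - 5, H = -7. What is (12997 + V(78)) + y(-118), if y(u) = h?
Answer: 215916/217 ≈ 995.00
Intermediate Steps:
K(x, n) = -5 + n**2 (K(x, n) = (0 + n**2) - 5 = n**2 - 5 = -5 + n**2)
V(g) = 10 - 2*g**2 + 2*g (V(g) = -2*((-5 + g**2) - g) = -2*(-5 + g**2 - g) = 10 - 2*g**2 + 2*g)
h = 1/217 ≈ 0.0046083
y(u) = 1/217
(12997 + V(78)) + y(-118) = (12997 + (10 - 2*78**2 + 2*78)) + 1/217 = (12997 + (10 - 2*6084 + 156)) + 1/217 = (12997 + (10 - 12168 + 156)) + 1/217 = (12997 - 12002) + 1/217 = 995 + 1/217 = 215916/217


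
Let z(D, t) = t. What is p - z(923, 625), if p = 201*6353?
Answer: 1276328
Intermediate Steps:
p = 1276953
p - z(923, 625) = 1276953 - 1*625 = 1276953 - 625 = 1276328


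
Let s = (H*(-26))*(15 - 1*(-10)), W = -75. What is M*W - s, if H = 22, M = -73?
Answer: 19775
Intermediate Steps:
s = -14300 (s = (22*(-26))*(15 - 1*(-10)) = -572*(15 + 10) = -572*25 = -14300)
M*W - s = -73*(-75) - 1*(-14300) = 5475 + 14300 = 19775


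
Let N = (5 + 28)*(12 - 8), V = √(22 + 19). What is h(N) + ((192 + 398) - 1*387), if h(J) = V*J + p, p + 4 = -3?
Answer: 196 + 132*√41 ≈ 1041.2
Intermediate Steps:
p = -7 (p = -4 - 3 = -7)
V = √41 ≈ 6.4031
N = 132 (N = 33*4 = 132)
h(J) = -7 + J*√41 (h(J) = √41*J - 7 = J*√41 - 7 = -7 + J*√41)
h(N) + ((192 + 398) - 1*387) = (-7 + 132*√41) + ((192 + 398) - 1*387) = (-7 + 132*√41) + (590 - 387) = (-7 + 132*√41) + 203 = 196 + 132*√41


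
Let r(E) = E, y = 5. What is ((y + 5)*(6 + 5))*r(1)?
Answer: 110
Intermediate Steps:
((y + 5)*(6 + 5))*r(1) = ((5 + 5)*(6 + 5))*1 = (10*11)*1 = 110*1 = 110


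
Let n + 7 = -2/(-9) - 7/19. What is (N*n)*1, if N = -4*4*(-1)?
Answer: -19552/171 ≈ -114.34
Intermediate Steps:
n = -1222/171 (n = -7 + (-2/(-9) - 7/19) = -7 + (-2*(-⅑) - 7*1/19) = -7 + (2/9 - 7/19) = -7 - 25/171 = -1222/171 ≈ -7.1462)
N = 16 (N = -16*(-1) = 16)
(N*n)*1 = (16*(-1222/171))*1 = -19552/171*1 = -19552/171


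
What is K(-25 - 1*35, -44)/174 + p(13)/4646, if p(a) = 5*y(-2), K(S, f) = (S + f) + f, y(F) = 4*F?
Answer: -173642/202101 ≈ -0.85918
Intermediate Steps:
K(S, f) = S + 2*f
p(a) = -40 (p(a) = 5*(4*(-2)) = 5*(-8) = -40)
K(-25 - 1*35, -44)/174 + p(13)/4646 = ((-25 - 1*35) + 2*(-44))/174 - 40/4646 = ((-25 - 35) - 88)*(1/174) - 40*1/4646 = (-60 - 88)*(1/174) - 20/2323 = -148*1/174 - 20/2323 = -74/87 - 20/2323 = -173642/202101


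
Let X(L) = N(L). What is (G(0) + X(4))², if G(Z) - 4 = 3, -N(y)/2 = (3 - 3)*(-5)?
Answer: 49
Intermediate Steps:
N(y) = 0 (N(y) = -2*(3 - 3)*(-5) = -0*(-5) = -2*0 = 0)
G(Z) = 7 (G(Z) = 4 + 3 = 7)
X(L) = 0
(G(0) + X(4))² = (7 + 0)² = 7² = 49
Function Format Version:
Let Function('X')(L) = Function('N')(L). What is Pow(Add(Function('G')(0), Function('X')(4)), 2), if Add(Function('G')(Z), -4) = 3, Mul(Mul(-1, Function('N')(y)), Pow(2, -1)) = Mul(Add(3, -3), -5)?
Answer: 49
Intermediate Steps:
Function('N')(y) = 0 (Function('N')(y) = Mul(-2, Mul(Add(3, -3), -5)) = Mul(-2, Mul(0, -5)) = Mul(-2, 0) = 0)
Function('G')(Z) = 7 (Function('G')(Z) = Add(4, 3) = 7)
Function('X')(L) = 0
Pow(Add(Function('G')(0), Function('X')(4)), 2) = Pow(Add(7, 0), 2) = Pow(7, 2) = 49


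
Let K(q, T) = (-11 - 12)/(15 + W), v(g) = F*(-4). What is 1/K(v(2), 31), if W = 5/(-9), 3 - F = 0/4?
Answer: -130/207 ≈ -0.62802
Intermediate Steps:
F = 3 (F = 3 - 0/4 = 3 - 1*0 = 3 + 0 = 3)
W = -5/9 (W = 5*(-1/9) = -5/9 ≈ -0.55556)
v(g) = -12 (v(g) = 3*(-4) = -12)
K(q, T) = -207/130 (K(q, T) = (-11 - 12)/(15 - 5/9) = -23/130/9 = -23*9/130 = -207/130)
1/K(v(2), 31) = 1/(-207/130) = -130/207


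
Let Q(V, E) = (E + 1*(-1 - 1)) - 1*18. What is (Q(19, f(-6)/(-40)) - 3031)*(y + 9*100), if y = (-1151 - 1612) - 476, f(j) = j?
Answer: 142718763/20 ≈ 7.1359e+6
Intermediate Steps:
Q(V, E) = -20 + E (Q(V, E) = (E + 1*(-2)) - 18 = (E - 2) - 18 = (-2 + E) - 18 = -20 + E)
y = -3239 (y = -2763 - 476 = -3239)
(Q(19, f(-6)/(-40)) - 3031)*(y + 9*100) = ((-20 - 6/(-40)) - 3031)*(-3239 + 9*100) = ((-20 - 6*(-1/40)) - 3031)*(-3239 + 900) = ((-20 + 3/20) - 3031)*(-2339) = (-397/20 - 3031)*(-2339) = -61017/20*(-2339) = 142718763/20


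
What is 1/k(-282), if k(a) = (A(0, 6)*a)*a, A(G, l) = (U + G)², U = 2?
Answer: 1/318096 ≈ 3.1437e-6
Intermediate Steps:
A(G, l) = (2 + G)²
k(a) = 4*a² (k(a) = ((2 + 0)²*a)*a = (2²*a)*a = (4*a)*a = 4*a²)
1/k(-282) = 1/(4*(-282)²) = 1/(4*79524) = 1/318096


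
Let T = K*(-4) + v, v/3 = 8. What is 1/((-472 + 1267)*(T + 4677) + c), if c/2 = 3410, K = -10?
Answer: 1/3775915 ≈ 2.6484e-7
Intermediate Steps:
c = 6820 (c = 2*3410 = 6820)
v = 24 (v = 3*8 = 24)
T = 64 (T = -10*(-4) + 24 = 40 + 24 = 64)
1/((-472 + 1267)*(T + 4677) + c) = 1/((-472 + 1267)*(64 + 4677) + 6820) = 1/(795*4741 + 6820) = 1/(3769095 + 6820) = 1/3775915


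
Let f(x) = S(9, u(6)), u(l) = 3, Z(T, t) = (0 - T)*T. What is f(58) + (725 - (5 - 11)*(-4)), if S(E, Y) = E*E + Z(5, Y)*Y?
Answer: 707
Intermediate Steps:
Z(T, t) = -T² (Z(T, t) = (-T)*T = -T²)
S(E, Y) = E² - 25*Y (S(E, Y) = E*E + (-1*5²)*Y = E² + (-1*25)*Y = E² - 25*Y)
f(x) = 6 (f(x) = 9² - 25*3 = 81 - 75 = 6)
f(58) + (725 - (5 - 11)*(-4)) = 6 + (725 - (5 - 11)*(-4)) = 6 + (725 - (-6)*(-4)) = 6 + (725 - 1*24) = 6 + (725 - 24) = 6 + 701 = 707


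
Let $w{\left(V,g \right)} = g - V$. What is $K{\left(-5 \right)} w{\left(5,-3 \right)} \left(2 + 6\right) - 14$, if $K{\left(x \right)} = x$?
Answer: $306$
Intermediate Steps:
$K{\left(-5 \right)} w{\left(5,-3 \right)} \left(2 + 6\right) - 14 = - 5 \left(-3 - 5\right) \left(2 + 6\right) - 14 = - 5 \left(-3 - 5\right) 8 - 14 = - 5 \left(\left(-8\right) 8\right) - 14 = \left(-5\right) \left(-64\right) - 14 = 320 - 14 = 306$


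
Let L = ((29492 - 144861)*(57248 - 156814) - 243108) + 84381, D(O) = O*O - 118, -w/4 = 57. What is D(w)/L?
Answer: 51866/11486671127 ≈ 4.5153e-6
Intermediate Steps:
w = -228 (w = -4*57 = -228)
D(O) = -118 + O**2 (D(O) = O**2 - 118 = -118 + O**2)
L = 11486671127 (L = (-115369*(-99566) - 243108) + 84381 = (11486829854 - 243108) + 84381 = 11486586746 + 84381 = 11486671127)
D(w)/L = (-118 + (-228)**2)/11486671127 = (-118 + 51984)*(1/11486671127) = 51866*(1/11486671127) = 51866/11486671127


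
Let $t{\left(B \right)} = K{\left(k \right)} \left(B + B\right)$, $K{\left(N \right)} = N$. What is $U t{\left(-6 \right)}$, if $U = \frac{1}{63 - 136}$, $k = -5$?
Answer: $- \frac{60}{73} \approx -0.82192$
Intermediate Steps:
$U = - \frac{1}{73}$ ($U = \frac{1}{-73} = - \frac{1}{73} \approx -0.013699$)
$t{\left(B \right)} = - 10 B$ ($t{\left(B \right)} = - 5 \left(B + B\right) = - 5 \cdot 2 B = - 10 B$)
$U t{\left(-6 \right)} = - \frac{\left(-10\right) \left(-6\right)}{73} = \left(- \frac{1}{73}\right) 60 = - \frac{60}{73}$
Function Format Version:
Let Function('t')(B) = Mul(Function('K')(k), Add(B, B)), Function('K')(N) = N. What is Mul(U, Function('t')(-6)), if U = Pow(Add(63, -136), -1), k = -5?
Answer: Rational(-60, 73) ≈ -0.82192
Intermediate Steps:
U = Rational(-1, 73) (U = Pow(-73, -1) = Rational(-1, 73) ≈ -0.013699)
Function('t')(B) = Mul(-10, B) (Function('t')(B) = Mul(-5, Add(B, B)) = Mul(-5, Mul(2, B)) = Mul(-10, B))
Mul(U, Function('t')(-6)) = Mul(Rational(-1, 73), Mul(-10, -6)) = Mul(Rational(-1, 73), 60) = Rational(-60, 73)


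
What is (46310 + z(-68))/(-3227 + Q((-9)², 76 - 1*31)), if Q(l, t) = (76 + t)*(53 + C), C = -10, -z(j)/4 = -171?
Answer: 23497/988 ≈ 23.782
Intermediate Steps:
z(j) = 684 (z(j) = -4*(-171) = 684)
Q(l, t) = 3268 + 43*t (Q(l, t) = (76 + t)*(53 - 10) = (76 + t)*43 = 3268 + 43*t)
(46310 + z(-68))/(-3227 + Q((-9)², 76 - 1*31)) = (46310 + 684)/(-3227 + (3268 + 43*(76 - 1*31))) = 46994/(-3227 + (3268 + 43*(76 - 31))) = 46994/(-3227 + (3268 + 43*45)) = 46994/(-3227 + (3268 + 1935)) = 46994/(-3227 + 5203) = 46994/1976 = 46994*(1/1976) = 23497/988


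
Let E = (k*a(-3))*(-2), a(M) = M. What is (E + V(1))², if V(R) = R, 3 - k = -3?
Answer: 1369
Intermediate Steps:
k = 6 (k = 3 - 1*(-3) = 3 + 3 = 6)
E = 36 (E = (6*(-3))*(-2) = -18*(-2) = 36)
(E + V(1))² = (36 + 1)² = 37² = 1369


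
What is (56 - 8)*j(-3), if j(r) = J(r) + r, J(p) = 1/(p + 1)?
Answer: -168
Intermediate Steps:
J(p) = 1/(1 + p)
j(r) = r + 1/(1 + r) (j(r) = 1/(1 + r) + r = r + 1/(1 + r))
(56 - 8)*j(-3) = (56 - 8)*((1 - 3*(1 - 3))/(1 - 3)) = 48*((1 - 3*(-2))/(-2)) = 48*(-(1 + 6)/2) = 48*(-½*7) = 48*(-7/2) = -168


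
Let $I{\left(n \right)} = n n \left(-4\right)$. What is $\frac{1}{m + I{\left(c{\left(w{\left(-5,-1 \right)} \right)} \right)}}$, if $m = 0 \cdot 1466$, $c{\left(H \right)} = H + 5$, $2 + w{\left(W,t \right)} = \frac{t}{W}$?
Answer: $- \frac{25}{1024} \approx -0.024414$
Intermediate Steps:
$w{\left(W,t \right)} = -2 + \frac{t}{W}$
$c{\left(H \right)} = 5 + H$
$I{\left(n \right)} = - 4 n^{2}$ ($I{\left(n \right)} = n^{2} \left(-4\right) = - 4 n^{2}$)
$m = 0$
$\frac{1}{m + I{\left(c{\left(w{\left(-5,-1 \right)} \right)} \right)}} = \frac{1}{0 - 4 \left(5 - \frac{9}{5}\right)^{2}} = \frac{1}{0 - 4 \left(\frac{16}{5}\right)^{2}} = \frac{1}{0 - \frac{1024}{25}} = \frac{1}{- \frac{1024}{25}} = - \frac{25}{1024}$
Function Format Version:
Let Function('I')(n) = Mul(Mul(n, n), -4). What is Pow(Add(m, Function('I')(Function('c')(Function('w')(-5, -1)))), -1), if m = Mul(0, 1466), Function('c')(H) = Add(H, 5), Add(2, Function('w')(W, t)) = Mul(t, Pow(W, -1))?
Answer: Rational(-25, 1024) ≈ -0.024414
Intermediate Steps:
Function('w')(W, t) = Add(-2, Mul(t, Pow(W, -1)))
Function('c')(H) = Add(5, H)
Function('I')(n) = Mul(-4, Pow(n, 2)) (Function('I')(n) = Mul(Pow(n, 2), -4) = Mul(-4, Pow(n, 2)))
m = 0
Pow(Add(m, Function('I')(Function('c')(Function('w')(-5, -1)))), -1) = Pow(Add(0, Mul(-4, Pow(Add(5, Add(-2, Mul(-1, Pow(-5, -1)))), 2))), -1) = Pow(Add(0, Mul(-4, Pow(Add(5, Add(-2, Mul(-1, Rational(-1, 5)))), 2))), -1) = Pow(Add(0, Mul(-4, Pow(Add(5, Add(-2, Rational(1, 5))), 2))), -1) = Pow(Add(0, Mul(-4, Pow(Add(5, Rational(-9, 5)), 2))), -1) = Pow(Add(0, Mul(-4, Pow(Rational(16, 5), 2))), -1) = Pow(Add(0, Mul(-4, Rational(256, 25))), -1) = Pow(Add(0, Rational(-1024, 25)), -1) = Pow(Rational(-1024, 25), -1) = Rational(-25, 1024)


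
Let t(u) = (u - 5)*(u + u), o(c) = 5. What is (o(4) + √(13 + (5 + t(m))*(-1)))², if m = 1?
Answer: 81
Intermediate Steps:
t(u) = 2*u*(-5 + u) (t(u) = (-5 + u)*(2*u) = 2*u*(-5 + u))
(o(4) + √(13 + (5 + t(m))*(-1)))² = (5 + √(13 + (5 + 2*1*(-5 + 1))*(-1)))² = (5 + √(13 + (5 + 2*1*(-4))*(-1)))² = (5 + √(13 + (5 - 8)*(-1)))² = (5 + √(13 - 3*(-1)))² = (5 + √(13 + 3))² = (5 + √16)² = (5 + 4)² = 9² = 81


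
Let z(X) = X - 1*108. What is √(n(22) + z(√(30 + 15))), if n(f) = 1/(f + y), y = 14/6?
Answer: √(-575313 + 15987*√5)/73 ≈ 10.062*I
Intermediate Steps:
z(X) = -108 + X (z(X) = X - 108 = -108 + X)
y = 7/3 (y = 14*(⅙) = 7/3 ≈ 2.3333)
n(f) = 1/(7/3 + f) (n(f) = 1/(f + 7/3) = 1/(7/3 + f))
√(n(22) + z(√(30 + 15))) = √(3/(7 + 3*22) + (-108 + √(30 + 15))) = √(3/(7 + 66) + (-108 + √45)) = √(3/73 + (-108 + 3*√5)) = √(-7881/73 + 3*√5)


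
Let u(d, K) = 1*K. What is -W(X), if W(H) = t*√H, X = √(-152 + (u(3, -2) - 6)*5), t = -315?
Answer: 630*3^(¼)*(1 + I) ≈ 829.13 + 829.13*I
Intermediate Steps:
u(d, K) = K
X = 8*I*√3 (X = √(-152 + (-2 - 6)*5) = √(-152 - 8*5) = √(-152 - 40) = √(-192) = 8*I*√3 ≈ 13.856*I)
W(H) = -315*√H
-W(X) = -(-315)*√(8*I*√3) = -(-315)*2*√2*3^(¼)*√I = -(-630)*√2*3^(¼)*√I = 630*√2*3^(¼)*√I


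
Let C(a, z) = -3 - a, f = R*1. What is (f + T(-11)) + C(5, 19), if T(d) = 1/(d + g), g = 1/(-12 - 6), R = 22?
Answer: 2768/199 ≈ 13.910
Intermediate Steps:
f = 22 (f = 22*1 = 22)
g = -1/18 (g = 1/(-18) = -1/18 ≈ -0.055556)
T(d) = 1/(-1/18 + d) (T(d) = 1/(d - 1/18) = 1/(-1/18 + d))
(f + T(-11)) + C(5, 19) = (22 + 18/(-1 + 18*(-11))) + (-3 - 1*5) = (22 + 18/(-1 - 198)) + (-3 - 5) = (22 + 18/(-199)) - 8 = (22 + 18*(-1/199)) - 8 = (22 - 18/199) - 8 = 4360/199 - 8 = 2768/199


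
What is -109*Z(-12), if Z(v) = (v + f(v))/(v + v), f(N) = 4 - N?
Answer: 109/6 ≈ 18.167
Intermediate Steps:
Z(v) = 2/v (Z(v) = (v + (4 - v))/(v + v) = 4/((2*v)) = 4*(1/(2*v)) = 2/v)
-109*Z(-12) = -218/(-12) = -218*(-1)/12 = -109*(-1/6) = 109/6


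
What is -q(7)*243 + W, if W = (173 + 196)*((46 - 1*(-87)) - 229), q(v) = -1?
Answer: -35181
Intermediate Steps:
W = -35424 (W = 369*((46 + 87) - 229) = 369*(133 - 229) = 369*(-96) = -35424)
-q(7)*243 + W = -1*(-1)*243 - 35424 = 1*243 - 35424 = 243 - 35424 = -35181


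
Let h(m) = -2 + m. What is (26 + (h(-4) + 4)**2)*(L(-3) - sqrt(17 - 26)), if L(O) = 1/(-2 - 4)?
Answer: -5 - 90*I ≈ -5.0 - 90.0*I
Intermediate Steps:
L(O) = -1/6 (L(O) = 1/(-6) = -1/6)
(26 + (h(-4) + 4)**2)*(L(-3) - sqrt(17 - 26)) = (26 + ((-2 - 4) + 4)**2)*(-1/6 - sqrt(17 - 26)) = (26 + (-6 + 4)**2)*(-1/6 - sqrt(-9)) = (26 + (-2)**2)*(-1/6 - 3*I) = (26 + 4)*(-1/6 - 3*I) = 30*(-1/6 - 3*I) = -5 - 90*I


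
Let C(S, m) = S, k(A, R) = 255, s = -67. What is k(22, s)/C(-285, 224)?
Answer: -17/19 ≈ -0.89474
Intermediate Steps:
k(22, s)/C(-285, 224) = 255/(-285) = 255*(-1/285) = -17/19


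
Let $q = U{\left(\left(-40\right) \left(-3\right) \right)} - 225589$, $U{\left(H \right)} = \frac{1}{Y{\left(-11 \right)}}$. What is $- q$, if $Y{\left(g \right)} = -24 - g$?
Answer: $\frac{2932658}{13} \approx 2.2559 \cdot 10^{5}$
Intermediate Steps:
$U{\left(H \right)} = - \frac{1}{13}$ ($U{\left(H \right)} = \frac{1}{-24 - -11} = \frac{1}{-24 + 11} = \frac{1}{-13} = - \frac{1}{13}$)
$q = - \frac{2932658}{13}$ ($q = - \frac{1}{13} - 225589 = - \frac{2932658}{13} \approx -2.2559 \cdot 10^{5}$)
$- q = \left(-1\right) \left(- \frac{2932658}{13}\right) = \frac{2932658}{13}$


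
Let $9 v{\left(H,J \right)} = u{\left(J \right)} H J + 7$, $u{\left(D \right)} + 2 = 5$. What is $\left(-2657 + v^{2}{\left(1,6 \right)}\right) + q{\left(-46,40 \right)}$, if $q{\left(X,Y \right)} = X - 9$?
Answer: $- \frac{219047}{81} \approx -2704.3$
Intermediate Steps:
$q{\left(X,Y \right)} = -9 + X$
$u{\left(D \right)} = 3$ ($u{\left(D \right)} = -2 + 5 = 3$)
$v{\left(H,J \right)} = \frac{7}{9} + \frac{H J}{3}$ ($v{\left(H,J \right)} = \frac{3 H J + 7}{9} = \frac{7 + 3 H J}{9} = \frac{7}{9} + \frac{H J}{3}$)
$\left(-2657 + v^{2}{\left(1,6 \right)}\right) + q{\left(-46,40 \right)} = \left(-2657 + \left(\frac{7}{9} + \frac{1}{3} \cdot 1 \cdot 6\right)^{2}\right) - 55 = \left(-2657 + \left(\frac{7}{9} + 2\right)^{2}\right) - 55 = \left(-2657 + \left(\frac{25}{9}\right)^{2}\right) - 55 = \left(-2657 + \frac{625}{81}\right) - 55 = - \frac{214592}{81} - 55 = - \frac{219047}{81}$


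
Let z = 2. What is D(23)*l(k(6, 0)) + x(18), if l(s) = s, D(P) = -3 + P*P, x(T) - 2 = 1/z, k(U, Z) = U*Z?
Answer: 5/2 ≈ 2.5000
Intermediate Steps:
x(T) = 5/2 (x(T) = 2 + 1/2 = 2 + ½ = 5/2)
D(P) = -3 + P²
D(23)*l(k(6, 0)) + x(18) = (-3 + 23²)*(6*0) + 5/2 = (-3 + 529)*0 + 5/2 = 526*0 + 5/2 = 0 + 5/2 = 5/2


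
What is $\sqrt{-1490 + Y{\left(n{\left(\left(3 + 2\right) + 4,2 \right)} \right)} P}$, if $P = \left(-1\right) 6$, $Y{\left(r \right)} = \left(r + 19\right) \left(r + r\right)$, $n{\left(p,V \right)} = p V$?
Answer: $i \sqrt{9482} \approx 97.376 i$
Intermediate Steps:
$n{\left(p,V \right)} = V p$
$Y{\left(r \right)} = 2 r \left(19 + r\right)$ ($Y{\left(r \right)} = \left(19 + r\right) 2 r = 2 r \left(19 + r\right)$)
$P = -6$
$\sqrt{-1490 + Y{\left(n{\left(\left(3 + 2\right) + 4,2 \right)} \right)} P} = \sqrt{-1490 + 2 \cdot 2 \left(\left(3 + 2\right) + 4\right) \left(19 + 2 \left(\left(3 + 2\right) + 4\right)\right) \left(-6\right)} = \sqrt{-1490 + 2 \cdot 2 \left(5 + 4\right) \left(19 + 2 \left(5 + 4\right)\right) \left(-6\right)} = \sqrt{-1490 + 2 \cdot 2 \cdot 9 \left(19 + 2 \cdot 9\right) \left(-6\right)} = \sqrt{-1490 + 2 \cdot 18 \left(19 + 18\right) \left(-6\right)} = \sqrt{-1490 + 2 \cdot 18 \cdot 37 \left(-6\right)} = \sqrt{-1490 + 1332 \left(-6\right)} = \sqrt{-1490 - 7992} = \sqrt{-9482} = i \sqrt{9482}$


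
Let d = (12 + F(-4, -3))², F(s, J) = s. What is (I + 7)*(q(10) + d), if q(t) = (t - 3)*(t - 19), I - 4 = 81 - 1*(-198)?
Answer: 290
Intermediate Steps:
I = 283 (I = 4 + (81 - 1*(-198)) = 4 + (81 + 198) = 4 + 279 = 283)
q(t) = (-19 + t)*(-3 + t) (q(t) = (-3 + t)*(-19 + t) = (-19 + t)*(-3 + t))
d = 64 (d = (12 - 4)² = 8² = 64)
(I + 7)*(q(10) + d) = (283 + 7)*((57 + 10² - 22*10) + 64) = 290*((57 + 100 - 220) + 64) = 290*(-63 + 64) = 290*1 = 290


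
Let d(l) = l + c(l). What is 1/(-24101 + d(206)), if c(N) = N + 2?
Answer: -1/23687 ≈ -4.2217e-5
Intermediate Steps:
c(N) = 2 + N
d(l) = 2 + 2*l (d(l) = l + (2 + l) = 2 + 2*l)
1/(-24101 + d(206)) = 1/(-24101 + (2 + 2*206)) = 1/(-24101 + (2 + 412)) = 1/(-24101 + 414) = 1/(-23687) = -1/23687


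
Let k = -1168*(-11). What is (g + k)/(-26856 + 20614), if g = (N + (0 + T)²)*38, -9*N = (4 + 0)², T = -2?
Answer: -58196/28089 ≈ -2.0718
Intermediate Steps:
N = -16/9 (N = -(4 + 0)²/9 = -⅑*4² = -⅑*16 = -16/9 ≈ -1.7778)
k = 12848
g = 760/9 (g = (-16/9 + (0 - 2)²)*38 = (-16/9 + (-2)²)*38 = (-16/9 + 4)*38 = (20/9)*38 = 760/9 ≈ 84.444)
(g + k)/(-26856 + 20614) = (760/9 + 12848)/(-26856 + 20614) = (116392/9)/(-6242) = (116392/9)*(-1/6242) = -58196/28089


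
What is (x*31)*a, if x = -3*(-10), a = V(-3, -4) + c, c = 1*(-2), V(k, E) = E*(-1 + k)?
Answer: 13020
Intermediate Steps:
c = -2
a = 14 (a = -4*(-1 - 3) - 2 = -4*(-4) - 2 = 16 - 2 = 14)
x = 30
(x*31)*a = (30*31)*14 = 930*14 = 13020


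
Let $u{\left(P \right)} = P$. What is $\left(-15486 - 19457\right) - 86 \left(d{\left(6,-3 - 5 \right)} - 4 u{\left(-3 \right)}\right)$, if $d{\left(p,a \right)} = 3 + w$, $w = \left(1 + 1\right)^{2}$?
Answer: $-36577$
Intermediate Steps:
$w = 4$ ($w = 2^{2} = 4$)
$d{\left(p,a \right)} = 7$ ($d{\left(p,a \right)} = 3 + 4 = 7$)
$\left(-15486 - 19457\right) - 86 \left(d{\left(6,-3 - 5 \right)} - 4 u{\left(-3 \right)}\right) = \left(-15486 - 19457\right) - 86 \left(7 - -12\right) = -34943 - 86 \left(7 + 12\right) = -34943 - 1634 = -36577$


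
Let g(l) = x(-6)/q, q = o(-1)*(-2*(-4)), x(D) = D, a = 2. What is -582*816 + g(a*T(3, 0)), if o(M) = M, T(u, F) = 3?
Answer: -1899645/4 ≈ -4.7491e+5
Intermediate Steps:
q = -8 (q = -(-2)*(-4) = -1*8 = -8)
g(l) = ¾ (g(l) = -6/(-8) = -6*(-⅛) = ¾)
-582*816 + g(a*T(3, 0)) = -582*816 + ¾ = -474912 + ¾ = -1899645/4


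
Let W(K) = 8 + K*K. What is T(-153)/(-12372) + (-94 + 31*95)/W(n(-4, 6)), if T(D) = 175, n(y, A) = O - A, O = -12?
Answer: 4401809/513438 ≈ 8.5732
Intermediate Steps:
n(y, A) = -12 - A
W(K) = 8 + K²
T(-153)/(-12372) + (-94 + 31*95)/W(n(-4, 6)) = 175/(-12372) + (-94 + 31*95)/(8 + (-12 - 1*6)²) = 175*(-1/12372) + (-94 + 2945)/(8 + (-12 - 6)²) = -175/12372 + 2851/(8 + (-18)²) = -175/12372 + 2851/(8 + 324) = -175/12372 + 2851/332 = 4401809/513438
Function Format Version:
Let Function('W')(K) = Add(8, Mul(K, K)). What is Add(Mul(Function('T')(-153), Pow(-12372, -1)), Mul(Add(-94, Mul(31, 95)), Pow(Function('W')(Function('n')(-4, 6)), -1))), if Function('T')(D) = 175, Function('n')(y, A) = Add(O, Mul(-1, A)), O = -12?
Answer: Rational(4401809, 513438) ≈ 8.5732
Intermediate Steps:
Function('n')(y, A) = Add(-12, Mul(-1, A))
Function('W')(K) = Add(8, Pow(K, 2))
Add(Mul(Function('T')(-153), Pow(-12372, -1)), Mul(Add(-94, Mul(31, 95)), Pow(Function('W')(Function('n')(-4, 6)), -1))) = Add(Mul(175, Pow(-12372, -1)), Mul(Add(-94, Mul(31, 95)), Pow(Add(8, Pow(Add(-12, Mul(-1, 6)), 2)), -1))) = Add(Mul(175, Rational(-1, 12372)), Mul(Add(-94, 2945), Pow(Add(8, Pow(Add(-12, -6), 2)), -1))) = Add(Rational(-175, 12372), Mul(2851, Pow(Add(8, Pow(-18, 2)), -1))) = Add(Rational(-175, 12372), Mul(2851, Pow(Add(8, 324), -1))) = Add(Rational(-175, 12372), Mul(2851, Pow(332, -1))) = Add(Rational(-175, 12372), Mul(2851, Rational(1, 332))) = Add(Rational(-175, 12372), Rational(2851, 332)) = Rational(4401809, 513438)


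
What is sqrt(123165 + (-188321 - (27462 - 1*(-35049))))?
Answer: I*sqrt(127667) ≈ 357.31*I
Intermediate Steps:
sqrt(123165 + (-188321 - (27462 - 1*(-35049)))) = sqrt(123165 + (-188321 - (27462 + 35049))) = sqrt(123165 + (-188321 - 1*62511)) = sqrt(123165 + (-188321 - 62511)) = sqrt(123165 - 250832) = sqrt(-127667) = I*sqrt(127667)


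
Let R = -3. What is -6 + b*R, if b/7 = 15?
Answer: -321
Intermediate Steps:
b = 105 (b = 7*15 = 105)
-6 + b*R = -6 + 105*(-3) = -6 - 315 = -321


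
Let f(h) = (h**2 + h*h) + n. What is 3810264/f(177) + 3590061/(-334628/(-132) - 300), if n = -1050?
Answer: 315827392448/189334219 ≈ 1668.1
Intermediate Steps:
f(h) = -1050 + 2*h**2 (f(h) = (h**2 + h*h) - 1050 = (h**2 + h**2) - 1050 = 2*h**2 - 1050 = -1050 + 2*h**2)
3810264/f(177) + 3590061/(-334628/(-132) - 300) = 3810264/(-1050 + 2*177**2) + 3590061/(-334628/(-132) - 300) = 3810264/(-1050 + 2*31329) + 3590061/(-334628*(-1)/132 - 300) = 3810264/(-1050 + 62658) + 3590061/(-518*(-323/66) - 300) = 3810264/61608 + 3590061/(83657/33 - 300) = 3810264*(1/61608) + 3590061/(73757/33) = 158761/2567 + 3590061*(33/73757) = 158761/2567 + 118472013/73757 = 315827392448/189334219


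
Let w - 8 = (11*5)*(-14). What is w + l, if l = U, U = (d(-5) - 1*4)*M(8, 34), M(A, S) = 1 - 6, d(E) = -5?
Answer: -717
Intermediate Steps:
M(A, S) = -5 (M(A, S) = 1 - 1*6 = 1 - 6 = -5)
w = -762 (w = 8 + (11*5)*(-14) = 8 + 55*(-14) = 8 - 770 = -762)
U = 45 (U = (-5 - 1*4)*(-5) = (-5 - 4)*(-5) = -9*(-5) = 45)
l = 45
w + l = -762 + 45 = -717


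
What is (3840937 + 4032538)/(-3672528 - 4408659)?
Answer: -7873475/8081187 ≈ -0.97430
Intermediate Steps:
(3840937 + 4032538)/(-3672528 - 4408659) = 7873475/(-8081187) = 7873475*(-1/8081187) = -7873475/8081187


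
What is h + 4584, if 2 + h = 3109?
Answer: 7691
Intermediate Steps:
h = 3107 (h = -2 + 3109 = 3107)
h + 4584 = 3107 + 4584 = 7691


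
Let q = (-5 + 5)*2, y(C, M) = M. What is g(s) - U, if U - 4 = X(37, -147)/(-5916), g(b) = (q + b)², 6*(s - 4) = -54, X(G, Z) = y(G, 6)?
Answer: 20707/986 ≈ 21.001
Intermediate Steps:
X(G, Z) = 6
q = 0 (q = 0*2 = 0)
s = -5 (s = 4 + (⅙)*(-54) = 4 - 9 = -5)
g(b) = b² (g(b) = (0 + b)² = b²)
U = 3943/986 (U = 4 + 6/(-5916) = 4 + 6*(-1/5916) = 4 - 1/986 = 3943/986 ≈ 3.9990)
g(s) - U = (-5)² - 1*3943/986 = 25 - 3943/986 = 20707/986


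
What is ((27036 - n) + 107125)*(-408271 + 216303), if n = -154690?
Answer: -55450148768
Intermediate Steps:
((27036 - n) + 107125)*(-408271 + 216303) = ((27036 - 1*(-154690)) + 107125)*(-408271 + 216303) = ((27036 + 154690) + 107125)*(-191968) = (181726 + 107125)*(-191968) = 288851*(-191968) = -55450148768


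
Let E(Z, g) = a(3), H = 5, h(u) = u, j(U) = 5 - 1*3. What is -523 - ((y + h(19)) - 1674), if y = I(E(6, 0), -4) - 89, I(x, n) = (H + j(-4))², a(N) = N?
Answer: 1172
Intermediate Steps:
j(U) = 2 (j(U) = 5 - 3 = 2)
E(Z, g) = 3
I(x, n) = 49 (I(x, n) = (5 + 2)² = 7² = 49)
y = -40 (y = 49 - 89 = -40)
-523 - ((y + h(19)) - 1674) = -523 - ((-40 + 19) - 1674) = -523 - (-21 - 1674) = -523 - 1*(-1695) = -523 + 1695 = 1172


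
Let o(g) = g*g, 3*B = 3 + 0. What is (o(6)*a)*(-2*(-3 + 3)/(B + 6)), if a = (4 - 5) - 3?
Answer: 0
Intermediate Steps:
B = 1 (B = (3 + 0)/3 = (⅓)*3 = 1)
o(g) = g²
a = -4 (a = -1 - 3 = -4)
(o(6)*a)*(-2*(-3 + 3)/(B + 6)) = (6²*(-4))*(-2*(-3 + 3)/(1 + 6)) = (36*(-4))*(-2*0/7) = -(-288)*(⅐)*0 = -(-288)*0 = -144*0 = 0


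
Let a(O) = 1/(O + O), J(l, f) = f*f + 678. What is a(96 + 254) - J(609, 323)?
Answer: -73504899/700 ≈ -1.0501e+5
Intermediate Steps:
J(l, f) = 678 + f² (J(l, f) = f² + 678 = 678 + f²)
a(O) = 1/(2*O)
a(96 + 254) - J(609, 323) = 1/(2*(96 + 254)) - (678 + 323²) = (½)/350 - (678 + 104329) = (½)*(1/350) - 1*105007 = 1/700 - 105007 = -73504899/700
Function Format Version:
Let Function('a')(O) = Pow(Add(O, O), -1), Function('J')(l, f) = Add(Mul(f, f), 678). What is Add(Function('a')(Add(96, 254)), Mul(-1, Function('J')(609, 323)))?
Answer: Rational(-73504899, 700) ≈ -1.0501e+5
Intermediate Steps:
Function('J')(l, f) = Add(678, Pow(f, 2)) (Function('J')(l, f) = Add(Pow(f, 2), 678) = Add(678, Pow(f, 2)))
Function('a')(O) = Mul(Rational(1, 2), Pow(O, -1)) (Function('a')(O) = Pow(Mul(2, O), -1) = Mul(Rational(1, 2), Pow(O, -1)))
Add(Function('a')(Add(96, 254)), Mul(-1, Function('J')(609, 323))) = Add(Mul(Rational(1, 2), Pow(Add(96, 254), -1)), Mul(-1, Add(678, Pow(323, 2)))) = Add(Mul(Rational(1, 2), Pow(350, -1)), Mul(-1, Add(678, 104329))) = Add(Mul(Rational(1, 2), Rational(1, 350)), Mul(-1, 105007)) = Add(Rational(1, 700), -105007) = Rational(-73504899, 700)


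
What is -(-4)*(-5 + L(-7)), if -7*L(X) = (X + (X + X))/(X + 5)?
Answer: -26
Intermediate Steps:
L(X) = -3*X/(7*(5 + X)) (L(X) = -(X + (X + X))/(7*(X + 5)) = -(X + 2*X)/(7*(5 + X)) = -3*X/(7*(5 + X)))
-(-4)*(-5 + L(-7)) = -(-4)*(-5 - 3*(-7)/(35 + 7*(-7))) = -(-4)*(-5 - 3*(-7)/(35 - 49)) = -(-4)*(-5 - 3*(-7)/(-14)) = -(-4)*(-5 - 3*(-7)*(-1/14)) = -(-4)*(-5 - 3/2) = -(-4)*(-13)/2 = -1*26 = -26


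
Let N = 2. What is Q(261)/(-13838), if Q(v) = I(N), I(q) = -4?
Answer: 2/6919 ≈ 0.00028906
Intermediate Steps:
Q(v) = -4
Q(261)/(-13838) = -4/(-13838) = -4*(-1/13838) = 2/6919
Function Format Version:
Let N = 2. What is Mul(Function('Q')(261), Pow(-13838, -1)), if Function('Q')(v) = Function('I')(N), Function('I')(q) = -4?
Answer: Rational(2, 6919) ≈ 0.00028906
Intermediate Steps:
Function('Q')(v) = -4
Mul(Function('Q')(261), Pow(-13838, -1)) = Mul(-4, Pow(-13838, -1)) = Mul(-4, Rational(-1, 13838)) = Rational(2, 6919)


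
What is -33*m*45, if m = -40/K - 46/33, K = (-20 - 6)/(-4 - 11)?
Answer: 472410/13 ≈ 36339.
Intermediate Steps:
K = 26/15 (K = -26/(-15) = -26*(-1/15) = 26/15 ≈ 1.7333)
m = -10498/429 (m = -40/26/15 - 46/33 = -40*15/26 - 46*1/33 = -300/13 - 46/33 = -10498/429 ≈ -24.471)
-33*m*45 = -33*(-10498/429)*45 = (10498/13)*45 = 472410/13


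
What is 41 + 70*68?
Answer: 4801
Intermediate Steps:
41 + 70*68 = 41 + 4760 = 4801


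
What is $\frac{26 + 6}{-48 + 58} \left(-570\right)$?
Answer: $-1824$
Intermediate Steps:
$\frac{26 + 6}{-48 + 58} \left(-570\right) = \frac{32}{10} \left(-570\right) = 32 \cdot \frac{1}{10} \left(-570\right) = \frac{16}{5} \left(-570\right) = -1824$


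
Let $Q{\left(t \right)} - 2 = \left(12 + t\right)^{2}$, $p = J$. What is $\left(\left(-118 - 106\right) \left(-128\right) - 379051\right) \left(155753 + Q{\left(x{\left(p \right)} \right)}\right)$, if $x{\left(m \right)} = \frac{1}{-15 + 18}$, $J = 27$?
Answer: $-54626577684$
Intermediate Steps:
$p = 27$
$x{\left(m \right)} = \frac{1}{3}$
$Q{\left(t \right)} = 2 + \left(12 + t\right)^{2}$
$\left(\left(-118 - 106\right) \left(-128\right) - 379051\right) \left(155753 + Q{\left(x{\left(p \right)} \right)}\right) = \left(\left(-118 - 106\right) \left(-128\right) - 379051\right) \left(155753 + \left(2 + \left(12 + \frac{1}{3}\right)^{2}\right)\right) = \left(\left(-224\right) \left(-128\right) - 379051\right) \left(155753 + \left(2 + \left(\frac{37}{3}\right)^{2}\right)\right) = \left(28672 - 379051\right) \left(155753 + \left(2 + \frac{1369}{9}\right)\right) = - 350379 \left(155753 + \frac{1387}{9}\right) = \left(-350379\right) \frac{1403164}{9} = -54626577684$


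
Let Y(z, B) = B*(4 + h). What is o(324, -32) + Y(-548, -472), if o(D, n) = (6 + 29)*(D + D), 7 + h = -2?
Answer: 25040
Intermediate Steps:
h = -9 (h = -7 - 2 = -9)
Y(z, B) = -5*B (Y(z, B) = B*(4 - 9) = B*(-5) = -5*B)
o(D, n) = 70*D (o(D, n) = 35*(2*D) = 70*D)
o(324, -32) + Y(-548, -472) = 70*324 - 5*(-472) = 22680 + 2360 = 25040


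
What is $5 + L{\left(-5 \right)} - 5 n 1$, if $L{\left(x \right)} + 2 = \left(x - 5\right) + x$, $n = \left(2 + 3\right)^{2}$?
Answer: $2130$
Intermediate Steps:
$n = 25$ ($n = 5^{2} = 25$)
$L{\left(x \right)} = -7 + 2 x$ ($L{\left(x \right)} = -2 + \left(\left(x - 5\right) + x\right) = -2 + \left(\left(-5 + x\right) + x\right) = -2 + \left(-5 + 2 x\right) = -7 + 2 x$)
$5 + L{\left(-5 \right)} - 5 n 1 = 5 + \left(-7 + 2 \left(-5\right)\right) \left(-5\right) 25 \cdot 1 = 5 + \left(-7 - 10\right) \left(\left(-125\right) 1\right) = 5 - -2125 = 5 + 2125 = 2130$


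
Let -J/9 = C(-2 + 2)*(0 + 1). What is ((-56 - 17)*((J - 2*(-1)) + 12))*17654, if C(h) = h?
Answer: -18042388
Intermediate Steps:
J = 0 (J = -9*(-2 + 2)*(0 + 1) = -0 = -9*0 = 0)
((-56 - 17)*((J - 2*(-1)) + 12))*17654 = ((-56 - 17)*((0 - 2*(-1)) + 12))*17654 = -73*((0 + 2) + 12)*17654 = -73*(2 + 12)*17654 = -73*14*17654 = -1022*17654 = -18042388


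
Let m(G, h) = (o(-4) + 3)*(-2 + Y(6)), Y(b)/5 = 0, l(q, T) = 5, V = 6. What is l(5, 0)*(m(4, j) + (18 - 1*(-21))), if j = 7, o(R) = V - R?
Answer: 65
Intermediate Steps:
Y(b) = 0 (Y(b) = 5*0 = 0)
o(R) = 6 - R
m(G, h) = -26 (m(G, h) = ((6 - 1*(-4)) + 3)*(-2 + 0) = ((6 + 4) + 3)*(-2) = (10 + 3)*(-2) = 13*(-2) = -26)
l(5, 0)*(m(4, j) + (18 - 1*(-21))) = 5*(-26 + (18 - 1*(-21))) = 5*(-26 + (18 + 21)) = 5*(-26 + 39) = 5*13 = 65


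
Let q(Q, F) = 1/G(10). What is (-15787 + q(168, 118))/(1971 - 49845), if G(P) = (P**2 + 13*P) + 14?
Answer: 1284009/3893752 ≈ 0.32976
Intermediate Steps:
G(P) = 14 + P**2 + 13*P
q(Q, F) = 1/244 (q(Q, F) = 1/(14 + 10**2 + 13*10) = 1/(14 + 100 + 130) = 1/244)
(-15787 + q(168, 118))/(1971 - 49845) = (-15787 + 1/244)/(1971 - 49845) = -3852027/244/(-47874) = -3852027/244*(-1/47874) = 1284009/3893752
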